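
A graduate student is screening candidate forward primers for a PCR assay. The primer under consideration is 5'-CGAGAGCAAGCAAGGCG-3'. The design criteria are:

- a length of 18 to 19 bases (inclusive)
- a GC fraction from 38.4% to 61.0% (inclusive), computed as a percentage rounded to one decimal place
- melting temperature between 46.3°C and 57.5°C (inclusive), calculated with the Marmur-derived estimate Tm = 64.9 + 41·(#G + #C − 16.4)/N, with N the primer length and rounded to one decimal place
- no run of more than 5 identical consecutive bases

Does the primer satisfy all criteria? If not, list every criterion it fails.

Fails: length, GC content.

Base counts: A=6, T=0, G=7, C=4 (length 17).
length: length 17, outside 18–19 ✗
GC content: GC 11/17 = 64.7%, outside 38.4–61.0% ✗
Tm: Tm = 64.9 + 41·(11 − 16.4)/17 = 51.9°C ✓
homopolymer run: longest run = 2 ✓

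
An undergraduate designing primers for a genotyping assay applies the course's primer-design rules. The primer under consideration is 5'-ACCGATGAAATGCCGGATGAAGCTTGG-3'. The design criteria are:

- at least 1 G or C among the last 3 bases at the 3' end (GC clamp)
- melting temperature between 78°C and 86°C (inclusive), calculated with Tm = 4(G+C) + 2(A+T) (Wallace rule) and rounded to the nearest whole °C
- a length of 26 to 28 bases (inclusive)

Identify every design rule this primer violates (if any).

Meets all criteria.

Base counts: A=8, T=5, G=9, C=5 (length 27).
GC clamp: 3' end TGG has 2 G/C ✓
Tm: Tm = 2·13 + 4·14 = 82°C ✓
length: length 27 ✓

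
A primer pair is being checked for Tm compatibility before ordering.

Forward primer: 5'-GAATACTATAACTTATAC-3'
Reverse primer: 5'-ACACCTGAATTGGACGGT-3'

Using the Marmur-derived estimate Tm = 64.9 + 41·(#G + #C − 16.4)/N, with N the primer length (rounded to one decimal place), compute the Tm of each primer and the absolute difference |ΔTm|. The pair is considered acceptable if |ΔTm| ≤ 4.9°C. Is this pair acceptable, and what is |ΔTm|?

Forward: G+C = 4, N = 18 → Tm = 64.9 + 41·(4 − 16.4)/18 = 36.7°C.
Reverse: G+C = 9, N = 18 → Tm = 64.9 + 41·(9 − 16.4)/18 = 48.0°C.
|ΔTm| = |36.7 − 48.0| = 11.3°C, > 4.9°C.

|ΔTm| = 11.3°C; the pair is not acceptable.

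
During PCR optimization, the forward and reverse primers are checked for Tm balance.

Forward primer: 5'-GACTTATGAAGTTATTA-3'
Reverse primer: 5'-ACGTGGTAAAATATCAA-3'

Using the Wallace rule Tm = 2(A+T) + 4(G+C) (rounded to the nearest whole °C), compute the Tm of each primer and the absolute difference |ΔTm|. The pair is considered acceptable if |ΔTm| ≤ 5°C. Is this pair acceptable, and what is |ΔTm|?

Forward: A=6 T=7 G=3 C=1 → Tm = 2·13 + 4·4 = 42°C.
Reverse: A=8 T=4 G=3 C=2 → Tm = 2·12 + 4·5 = 44°C.
|ΔTm| = |42 − 44| = 2°C, ≤ 5°C.

|ΔTm| = 2°C; the pair is acceptable.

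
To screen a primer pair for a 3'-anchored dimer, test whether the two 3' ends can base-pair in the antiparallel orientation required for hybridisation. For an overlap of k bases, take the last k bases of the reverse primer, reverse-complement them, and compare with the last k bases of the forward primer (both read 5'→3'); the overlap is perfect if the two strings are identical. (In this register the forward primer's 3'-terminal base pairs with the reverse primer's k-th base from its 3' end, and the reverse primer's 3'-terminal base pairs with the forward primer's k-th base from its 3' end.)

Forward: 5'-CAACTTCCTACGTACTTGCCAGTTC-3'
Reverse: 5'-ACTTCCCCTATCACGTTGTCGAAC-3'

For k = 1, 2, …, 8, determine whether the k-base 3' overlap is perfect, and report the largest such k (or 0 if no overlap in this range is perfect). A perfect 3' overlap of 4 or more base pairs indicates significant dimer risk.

Last 8 bases (5'→3') — forward …GCCAGTTC, reverse …TGTCGAAC.
Reverse complement of the reverse primer's last 8 bases: GTTCGACA; its first k bases are the reverse complement of the reverse primer's last k bases, so a perfect k-base overlap needs the forward primer's last k bases to equal them.
Comparing (forward last k vs required): k=1: C vs G ✗; k=2: TC vs GT ✗; k=3: TTC vs GTT ✗; k=4: GTTC vs GTTC ✓; k=5: AGTTC vs GTTCG ✗; k=6: CAGTTC vs GTTCGA ✗; k=7: CCAGTTC vs GTTCGAC ✗; k=8: GCCAGTTC vs GTTCGACA ✗.
Only k = 4 is perfect, so the longest perfect 3' overlap is 4.

Longest perfect overlap: 4 complementary base pairs; significant dimer risk (threshold 4).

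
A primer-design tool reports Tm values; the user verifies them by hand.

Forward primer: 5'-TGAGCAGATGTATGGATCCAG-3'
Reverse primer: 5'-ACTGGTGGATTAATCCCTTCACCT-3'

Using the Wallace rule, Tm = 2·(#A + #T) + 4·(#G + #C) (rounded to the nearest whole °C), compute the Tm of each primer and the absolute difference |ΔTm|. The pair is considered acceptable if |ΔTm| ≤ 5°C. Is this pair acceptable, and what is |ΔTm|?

|ΔTm| = 8°C; the pair is not acceptable.

Forward: A=6 T=5 G=7 C=3 → Tm = 2·11 + 4·10 = 62°C.
Reverse: A=5 T=8 G=4 C=7 → Tm = 2·13 + 4·11 = 70°C.
|ΔTm| = |62 − 70| = 8°C, > 5°C.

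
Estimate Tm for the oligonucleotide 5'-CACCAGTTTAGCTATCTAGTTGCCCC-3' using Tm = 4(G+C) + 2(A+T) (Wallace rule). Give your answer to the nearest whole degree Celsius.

78°C

Base counts: A=5, T=8, G=4, C=9 (length 26).
Tm = 2·(5+8) + 4·(4+9) = 2·13 + 4·13 = 26 + 52 = 78°C.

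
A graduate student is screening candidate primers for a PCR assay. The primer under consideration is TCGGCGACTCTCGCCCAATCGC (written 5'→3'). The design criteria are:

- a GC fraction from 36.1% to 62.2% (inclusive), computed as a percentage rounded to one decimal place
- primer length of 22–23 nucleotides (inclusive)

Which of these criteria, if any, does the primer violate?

Fails: GC content.

Base counts: A=3, T=4, G=5, C=10 (length 22).
GC content: GC 15/22 = 68.2%, outside 36.1–62.2% ✗
length: length 22 ✓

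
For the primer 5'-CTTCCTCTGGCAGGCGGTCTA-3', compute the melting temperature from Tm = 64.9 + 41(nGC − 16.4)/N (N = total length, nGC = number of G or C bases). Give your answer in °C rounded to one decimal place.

Base counts: A=2, T=6, G=6, C=7; G+C = 13, N = 21.
Tm = 64.9 + 41·(13 − 16.4)/21 = 64.9 + -139.40/21 = 58.3°C.

58.3°C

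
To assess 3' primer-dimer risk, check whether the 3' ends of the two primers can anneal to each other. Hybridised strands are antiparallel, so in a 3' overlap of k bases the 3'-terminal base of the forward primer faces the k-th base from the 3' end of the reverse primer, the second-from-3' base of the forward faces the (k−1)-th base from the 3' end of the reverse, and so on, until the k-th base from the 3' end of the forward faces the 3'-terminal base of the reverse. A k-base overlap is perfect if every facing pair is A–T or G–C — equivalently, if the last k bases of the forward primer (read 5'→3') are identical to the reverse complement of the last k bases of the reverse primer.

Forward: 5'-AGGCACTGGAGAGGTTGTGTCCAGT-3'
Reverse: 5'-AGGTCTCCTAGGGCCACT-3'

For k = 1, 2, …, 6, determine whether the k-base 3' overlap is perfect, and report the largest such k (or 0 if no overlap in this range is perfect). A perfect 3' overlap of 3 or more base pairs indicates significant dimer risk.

Longest perfect overlap: 3 complementary base pairs; significant dimer risk (threshold 3).

Last 6 bases (5'→3') — forward …TCCAGT, reverse …GCCACT.
Reverse complement of the reverse primer's last 6 bases: AGTGGC; its first k bases are the reverse complement of the reverse primer's last k bases, so a perfect k-base overlap needs the forward primer's last k bases to equal them.
Comparing (forward last k vs required): k=1: T vs A ✗; k=2: GT vs AG ✗; k=3: AGT vs AGT ✓; k=4: CAGT vs AGTG ✗; k=5: CCAGT vs AGTGG ✗; k=6: TCCAGT vs AGTGGC ✗.
Only k = 3 is perfect, so the longest perfect 3' overlap is 3.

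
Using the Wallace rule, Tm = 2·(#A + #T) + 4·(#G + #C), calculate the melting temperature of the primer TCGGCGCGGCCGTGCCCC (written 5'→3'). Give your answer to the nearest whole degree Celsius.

68°C

Base counts: A=0, T=2, G=7, C=9 (length 18).
Tm = 2·(0+2) + 4·(7+9) = 2·2 + 4·16 = 4 + 64 = 68°C.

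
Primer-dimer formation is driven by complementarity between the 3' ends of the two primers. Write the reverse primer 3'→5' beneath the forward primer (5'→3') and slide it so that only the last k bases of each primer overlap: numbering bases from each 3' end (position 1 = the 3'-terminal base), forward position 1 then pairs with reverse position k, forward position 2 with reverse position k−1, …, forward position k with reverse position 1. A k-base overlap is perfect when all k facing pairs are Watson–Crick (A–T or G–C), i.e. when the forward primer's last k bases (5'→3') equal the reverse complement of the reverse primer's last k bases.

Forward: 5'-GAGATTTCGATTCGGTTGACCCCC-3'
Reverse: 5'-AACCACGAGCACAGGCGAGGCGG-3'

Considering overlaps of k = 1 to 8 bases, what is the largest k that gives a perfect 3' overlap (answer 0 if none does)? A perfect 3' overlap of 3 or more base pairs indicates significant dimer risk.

Longest perfect overlap: 2 complementary base pairs; below the dimer-risk threshold (threshold 3).

Last 8 bases (5'→3') — forward …TGACCCCC, reverse …CGAGGCGG.
Reverse complement of the reverse primer's last 8 bases: CCGCCTCG; its first k bases are the reverse complement of the reverse primer's last k bases, so a perfect k-base overlap needs the forward primer's last k bases to equal them.
Comparing (forward last k vs required): k=1: C vs C ✓; k=2: CC vs CC ✓; k=3: CCC vs CCG ✗; k=4: CCCC vs CCGC ✗; k=5: CCCCC vs CCGCC ✗; k=6: ACCCCC vs CCGCCT ✗; k=7: GACCCCC vs CCGCCTC ✗; k=8: TGACCCCC vs CCGCCTCG ✗.
Perfect overlaps at k = 1, 2; the largest is 2.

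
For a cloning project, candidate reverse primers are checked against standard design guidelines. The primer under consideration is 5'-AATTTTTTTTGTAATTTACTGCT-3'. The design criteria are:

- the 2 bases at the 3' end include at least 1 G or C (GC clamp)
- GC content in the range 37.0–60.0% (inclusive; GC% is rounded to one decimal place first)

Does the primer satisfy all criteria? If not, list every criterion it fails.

Fails: GC content.

Base counts: A=5, T=14, G=2, C=2 (length 23).
GC clamp: 3' end CT has 1 G/C ✓
GC content: GC 4/23 = 17.4%, outside 37.0–60.0% ✗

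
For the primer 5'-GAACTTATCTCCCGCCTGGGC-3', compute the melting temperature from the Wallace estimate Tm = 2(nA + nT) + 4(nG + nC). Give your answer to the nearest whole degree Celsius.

68°C

Base counts: A=3, T=5, G=5, C=8 (length 21).
Tm = 2·(3+5) + 4·(5+8) = 2·8 + 4·13 = 16 + 52 = 68°C.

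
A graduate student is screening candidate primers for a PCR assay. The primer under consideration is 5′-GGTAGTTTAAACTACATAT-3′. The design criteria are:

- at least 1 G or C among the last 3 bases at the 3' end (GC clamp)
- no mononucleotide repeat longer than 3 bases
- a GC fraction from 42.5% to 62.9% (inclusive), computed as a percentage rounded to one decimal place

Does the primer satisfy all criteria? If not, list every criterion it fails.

Fails: GC clamp, GC content.

Base counts: A=7, T=7, G=3, C=2 (length 19).
GC clamp: 3' end TAT has 0 G/C, need ≥1 ✗
homopolymer run: longest run = 3 ✓
GC content: GC 5/19 = 26.3%, outside 42.5–62.9% ✗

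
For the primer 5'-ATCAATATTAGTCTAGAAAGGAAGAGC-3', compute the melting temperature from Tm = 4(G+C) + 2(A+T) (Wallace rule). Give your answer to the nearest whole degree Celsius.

Base counts: A=12, T=6, G=6, C=3 (length 27).
Tm = 2·(12+6) + 4·(6+3) = 2·18 + 4·9 = 36 + 36 = 72°C.

72°C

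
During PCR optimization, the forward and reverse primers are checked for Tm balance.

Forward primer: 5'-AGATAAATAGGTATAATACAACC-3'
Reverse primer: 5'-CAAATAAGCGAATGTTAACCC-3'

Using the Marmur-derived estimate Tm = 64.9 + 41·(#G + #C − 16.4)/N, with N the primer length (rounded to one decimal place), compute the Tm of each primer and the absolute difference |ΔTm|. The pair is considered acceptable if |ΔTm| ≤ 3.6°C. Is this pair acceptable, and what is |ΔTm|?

|ΔTm| = 2.1°C; the pair is acceptable.

Forward: G+C = 6, N = 23 → Tm = 64.9 + 41·(6 − 16.4)/23 = 46.4°C.
Reverse: G+C = 8, N = 21 → Tm = 64.9 + 41·(8 − 16.4)/21 = 48.5°C.
|ΔTm| = |46.4 − 48.5| = 2.1°C, ≤ 3.6°C.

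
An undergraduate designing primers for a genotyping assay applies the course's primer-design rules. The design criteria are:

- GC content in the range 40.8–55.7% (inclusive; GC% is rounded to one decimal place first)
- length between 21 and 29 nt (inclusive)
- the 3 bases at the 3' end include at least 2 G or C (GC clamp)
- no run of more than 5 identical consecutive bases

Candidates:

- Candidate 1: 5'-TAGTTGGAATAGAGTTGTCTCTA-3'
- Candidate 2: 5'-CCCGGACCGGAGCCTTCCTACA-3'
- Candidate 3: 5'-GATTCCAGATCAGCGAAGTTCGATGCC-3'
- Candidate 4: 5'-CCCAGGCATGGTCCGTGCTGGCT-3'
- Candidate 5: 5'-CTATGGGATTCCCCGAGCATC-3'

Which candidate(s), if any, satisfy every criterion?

Candidate 1 (23 nt, A=6 T=9 G=6 C=2): GC 8/23 = 34.8%, outside 40.8–55.7% ✗; length 23 ✓; 3' end CTA has 1 G/C, need ≥2 ✗; longest run = 2 ✓ — fails.
Candidate 2 (22 nt, A=4 T=3 G=5 C=10): GC 15/22 = 68.2%, outside 40.8–55.7% ✗; length 22 ✓; 3' end ACA has 1 G/C, need ≥2 ✗; longest run = 3 ✓ — fails.
Candidate 3 (27 nt, A=7 T=6 G=7 C=7): GC 14/27 = 51.9% ✓; length 27 ✓; 3' end GCC has 3 G/C ✓; longest run = 2 ✓ — passes.
Candidate 4 (23 nt, A=2 T=5 G=8 C=8): GC 16/23 = 69.6%, outside 40.8–55.7% ✗; length 23 ✓; 3' end GCT has 2 G/C ✓; longest run = 3 ✓ — fails.
Candidate 5 (21 nt, A=4 T=5 G=5 C=7): GC 12/21 = 57.1%, outside 40.8–55.7% ✗; length 21 ✓; 3' end ATC has 1 G/C, need ≥2 ✗; longest run = 4 ✓ — fails.

Candidate 3 only.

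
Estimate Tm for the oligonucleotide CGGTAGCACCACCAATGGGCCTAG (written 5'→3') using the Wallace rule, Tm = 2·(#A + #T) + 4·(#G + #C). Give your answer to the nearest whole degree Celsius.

78°C

Base counts: A=6, T=3, G=7, C=8 (length 24).
Tm = 2·(6+3) + 4·(7+8) = 2·9 + 4·15 = 18 + 60 = 78°C.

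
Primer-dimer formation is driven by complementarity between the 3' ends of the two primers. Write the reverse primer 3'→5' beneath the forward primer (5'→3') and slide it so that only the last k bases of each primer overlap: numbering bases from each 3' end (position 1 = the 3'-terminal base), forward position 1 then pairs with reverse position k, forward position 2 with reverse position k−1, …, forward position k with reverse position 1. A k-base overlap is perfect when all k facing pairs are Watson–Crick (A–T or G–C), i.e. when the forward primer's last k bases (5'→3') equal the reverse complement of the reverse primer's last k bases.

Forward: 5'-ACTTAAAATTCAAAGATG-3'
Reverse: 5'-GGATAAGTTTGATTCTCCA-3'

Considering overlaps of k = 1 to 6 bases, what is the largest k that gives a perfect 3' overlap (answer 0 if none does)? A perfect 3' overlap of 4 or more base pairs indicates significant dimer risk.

Last 6 bases (5'→3') — forward …AAGATG, reverse …TCTCCA.
Reverse complement of the reverse primer's last 6 bases: TGGAGA; its first k bases are the reverse complement of the reverse primer's last k bases, so a perfect k-base overlap needs the forward primer's last k bases to equal them.
Comparing (forward last k vs required): k=1: G vs T ✗; k=2: TG vs TG ✓; k=3: ATG vs TGG ✗; k=4: GATG vs TGGA ✗; k=5: AGATG vs TGGAG ✗; k=6: AAGATG vs TGGAGA ✗.
Only k = 2 is perfect, so the longest perfect 3' overlap is 2.

Longest perfect overlap: 2 complementary base pairs; below the dimer-risk threshold (threshold 4).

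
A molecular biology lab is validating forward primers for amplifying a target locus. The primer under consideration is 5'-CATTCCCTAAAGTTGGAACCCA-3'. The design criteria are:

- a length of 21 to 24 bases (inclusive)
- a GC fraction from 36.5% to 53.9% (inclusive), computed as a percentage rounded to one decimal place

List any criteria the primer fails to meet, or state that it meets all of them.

Base counts: A=7, T=5, G=3, C=7 (length 22).
length: length 22 ✓
GC content: GC 10/22 = 45.5% ✓

Meets all criteria.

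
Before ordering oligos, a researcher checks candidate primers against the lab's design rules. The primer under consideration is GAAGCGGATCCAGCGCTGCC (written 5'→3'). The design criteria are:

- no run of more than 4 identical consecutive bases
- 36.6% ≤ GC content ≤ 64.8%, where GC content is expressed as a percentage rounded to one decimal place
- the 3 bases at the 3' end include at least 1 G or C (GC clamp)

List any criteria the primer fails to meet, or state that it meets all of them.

Fails: GC content.

Base counts: A=4, T=2, G=7, C=7 (length 20).
homopolymer run: longest run = 2 ✓
GC content: GC 14/20 = 70.0%, outside 36.6–64.8% ✗
GC clamp: 3' end GCC has 3 G/C ✓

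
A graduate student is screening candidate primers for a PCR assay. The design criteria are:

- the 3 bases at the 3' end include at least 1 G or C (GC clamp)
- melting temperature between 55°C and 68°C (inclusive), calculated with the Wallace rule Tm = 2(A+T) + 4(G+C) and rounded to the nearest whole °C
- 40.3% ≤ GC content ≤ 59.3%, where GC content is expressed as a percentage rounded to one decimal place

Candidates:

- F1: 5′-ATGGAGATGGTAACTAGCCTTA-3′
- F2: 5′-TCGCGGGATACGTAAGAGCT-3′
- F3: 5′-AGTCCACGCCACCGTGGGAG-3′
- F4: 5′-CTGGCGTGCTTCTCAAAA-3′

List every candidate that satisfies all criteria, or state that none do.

F1 (22 nt, A=7 T=6 G=6 C=3): 3' end TTA has 0 G/C, need ≥1 ✗; Tm = 2·13 + 4·9 = 62°C ✓; GC 9/22 = 40.9% ✓ — fails.
F2 (20 nt, A=5 T=4 G=7 C=4): 3' end GCT has 2 G/C ✓; Tm = 2·9 + 4·11 = 62°C ✓; GC 11/20 = 55.0% ✓ — passes.
F3 (20 nt, A=4 T=2 G=7 C=7): 3' end GAG has 2 G/C ✓; Tm = 2·6 + 4·14 = 68°C ✓; GC 14/20 = 70.0%, outside 40.3–59.3% ✗ — fails.
F4 (18 nt, A=4 T=5 G=4 C=5): 3' end AAA has 0 G/C, need ≥1 ✗; Tm = 2·9 + 4·9 = 54°C, outside 55–68°C ✗; GC 9/18 = 50.0% ✓ — fails.

F2 only.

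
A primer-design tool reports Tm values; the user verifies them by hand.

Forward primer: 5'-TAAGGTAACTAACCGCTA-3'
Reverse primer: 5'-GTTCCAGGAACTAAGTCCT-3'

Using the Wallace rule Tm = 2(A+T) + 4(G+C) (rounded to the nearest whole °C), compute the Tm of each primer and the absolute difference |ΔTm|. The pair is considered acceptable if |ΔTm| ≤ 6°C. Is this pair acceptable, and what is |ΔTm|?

|ΔTm| = 6°C; the pair is acceptable.

Forward: A=7 T=4 G=3 C=4 → Tm = 2·11 + 4·7 = 50°C.
Reverse: A=5 T=5 G=4 C=5 → Tm = 2·10 + 4·9 = 56°C.
|ΔTm| = |50 − 56| = 6°C, ≤ 6°C.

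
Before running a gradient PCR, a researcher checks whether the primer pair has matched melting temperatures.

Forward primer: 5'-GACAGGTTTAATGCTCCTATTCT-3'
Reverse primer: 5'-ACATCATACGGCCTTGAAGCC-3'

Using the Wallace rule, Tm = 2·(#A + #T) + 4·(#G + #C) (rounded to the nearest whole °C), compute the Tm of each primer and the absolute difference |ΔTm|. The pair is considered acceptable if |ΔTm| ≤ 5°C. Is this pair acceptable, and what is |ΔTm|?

Forward: A=5 T=9 G=4 C=5 → Tm = 2·14 + 4·9 = 64°C.
Reverse: A=6 T=4 G=4 C=7 → Tm = 2·10 + 4·11 = 64°C.
|ΔTm| = |64 − 64| = 0°C, ≤ 5°C.

|ΔTm| = 0°C; the pair is acceptable.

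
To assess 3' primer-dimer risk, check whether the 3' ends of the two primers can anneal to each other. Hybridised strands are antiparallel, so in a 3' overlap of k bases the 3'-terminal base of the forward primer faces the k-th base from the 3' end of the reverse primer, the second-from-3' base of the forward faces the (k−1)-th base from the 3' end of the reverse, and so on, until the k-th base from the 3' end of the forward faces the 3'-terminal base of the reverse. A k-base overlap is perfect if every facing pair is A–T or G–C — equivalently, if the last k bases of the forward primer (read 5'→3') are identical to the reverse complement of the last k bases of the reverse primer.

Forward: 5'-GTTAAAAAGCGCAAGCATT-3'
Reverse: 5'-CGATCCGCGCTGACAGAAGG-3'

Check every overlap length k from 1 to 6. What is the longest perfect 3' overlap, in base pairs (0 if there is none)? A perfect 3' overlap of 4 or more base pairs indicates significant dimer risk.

Longest perfect overlap: 0 complementary base pairs; below the dimer-risk threshold (threshold 4).

Last 6 bases (5'→3') — forward …AGCATT, reverse …AGAAGG.
Reverse complement of the reverse primer's last 6 bases: CCTTCT; its first k bases are the reverse complement of the reverse primer's last k bases, so a perfect k-base overlap needs the forward primer's last k bases to equal them.
Comparing (forward last k vs required): k=1: T vs C ✗; k=2: TT vs CC ✗; k=3: ATT vs CCT ✗; k=4: CATT vs CCTT ✗; k=5: GCATT vs CCTTC ✗; k=6: AGCATT vs CCTTCT ✗.
No overlap length from 1 to 6 is perfect, so the longest perfect 3' overlap is 0.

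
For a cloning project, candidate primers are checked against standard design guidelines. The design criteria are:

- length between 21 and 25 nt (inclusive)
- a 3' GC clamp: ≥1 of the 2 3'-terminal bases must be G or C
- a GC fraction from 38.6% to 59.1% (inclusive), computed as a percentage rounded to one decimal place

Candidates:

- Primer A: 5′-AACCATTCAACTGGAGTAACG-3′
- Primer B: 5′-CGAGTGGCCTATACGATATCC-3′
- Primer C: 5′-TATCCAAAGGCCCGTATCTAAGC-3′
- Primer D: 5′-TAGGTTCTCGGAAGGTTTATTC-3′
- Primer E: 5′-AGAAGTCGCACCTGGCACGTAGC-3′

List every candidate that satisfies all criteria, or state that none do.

Primer A (21 nt, A=8 T=4 G=4 C=5): length 21 ✓; 3' end CG has 2 G/C ✓; GC 9/21 = 42.9% ✓ — passes.
Primer B (21 nt, A=5 T=5 G=5 C=6): length 21 ✓; 3' end CC has 2 G/C ✓; GC 11/21 = 52.4% ✓ — passes.
Primer C (23 nt, A=7 T=5 G=4 C=7): length 23 ✓; 3' end GC has 2 G/C ✓; GC 11/23 = 47.8% ✓ — passes.
Primer D (22 nt, A=4 T=9 G=6 C=3): length 22 ✓; 3' end TC has 1 G/C ✓; GC 9/22 = 40.9% ✓ — passes.
Primer E (23 nt, A=6 T=3 G=7 C=7): length 23 ✓; 3' end GC has 2 G/C ✓; GC 14/23 = 60.9%, outside 38.6–59.1% ✗ — fails.

Primer A, Primer B, Primer C and Primer D.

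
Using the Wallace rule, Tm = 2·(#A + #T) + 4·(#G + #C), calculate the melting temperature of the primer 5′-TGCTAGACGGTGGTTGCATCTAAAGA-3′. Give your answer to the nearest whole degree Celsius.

76°C

Base counts: A=7, T=7, G=8, C=4 (length 26).
Tm = 2·(7+7) + 4·(8+4) = 2·14 + 4·12 = 28 + 48 = 76°C.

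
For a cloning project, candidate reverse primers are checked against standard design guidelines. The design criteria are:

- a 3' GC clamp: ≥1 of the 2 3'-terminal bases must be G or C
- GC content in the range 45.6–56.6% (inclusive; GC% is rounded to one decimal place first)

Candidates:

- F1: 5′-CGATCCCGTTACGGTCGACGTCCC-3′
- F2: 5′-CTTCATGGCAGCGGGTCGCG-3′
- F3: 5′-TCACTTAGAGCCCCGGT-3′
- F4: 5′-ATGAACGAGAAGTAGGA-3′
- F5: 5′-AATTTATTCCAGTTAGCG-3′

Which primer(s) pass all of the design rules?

F1 (24 nt, A=3 T=5 G=6 C=10): 3' end CC has 2 G/C ✓; GC 16/24 = 66.7%, outside 45.6–56.6% ✗ — fails.
F2 (20 nt, A=2 T=4 G=8 C=6): 3' end CG has 2 G/C ✓; GC 14/20 = 70.0%, outside 45.6–56.6% ✗ — fails.
F3 (17 nt, A=3 T=4 G=4 C=6): 3' end GT has 1 G/C ✓; GC 10/17 = 58.8%, outside 45.6–56.6% ✗ — fails.
F4 (17 nt, A=8 T=2 G=6 C=1): 3' end GA has 1 G/C ✓; GC 7/17 = 41.2%, outside 45.6–56.6% ✗ — fails.
F5 (18 nt, A=5 T=7 G=3 C=3): 3' end CG has 2 G/C ✓; GC 6/18 = 33.3%, outside 45.6–56.6% ✗ — fails.

None of the candidates satisfy all criteria.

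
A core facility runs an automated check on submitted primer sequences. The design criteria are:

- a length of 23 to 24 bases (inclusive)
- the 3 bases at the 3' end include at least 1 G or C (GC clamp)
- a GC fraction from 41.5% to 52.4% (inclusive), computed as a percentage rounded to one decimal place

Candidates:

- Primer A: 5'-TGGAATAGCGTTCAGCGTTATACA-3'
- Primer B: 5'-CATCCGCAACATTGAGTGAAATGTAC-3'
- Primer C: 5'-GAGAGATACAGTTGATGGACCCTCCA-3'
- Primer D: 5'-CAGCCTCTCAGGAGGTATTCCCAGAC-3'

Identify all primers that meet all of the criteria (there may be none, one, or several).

Primer A only.

Primer A (24 nt, A=7 T=7 G=6 C=4): length 24 ✓; 3' end ACA has 1 G/C ✓; GC 10/24 = 41.7% ✓ — passes.
Primer B (26 nt, A=9 T=6 G=5 C=6): length 26, outside 23–24 ✗; 3' end TAC has 1 G/C ✓; GC 11/26 = 42.3% ✓ — fails.
Primer C (26 nt, A=8 T=5 G=7 C=6): length 26, outside 23–24 ✗; 3' end CCA has 2 G/C ✓; GC 13/26 = 50.0% ✓ — fails.
Primer D (26 nt, A=6 T=5 G=6 C=9): length 26, outside 23–24 ✗; 3' end GAC has 2 G/C ✓; GC 15/26 = 57.7%, outside 41.5–52.4% ✗ — fails.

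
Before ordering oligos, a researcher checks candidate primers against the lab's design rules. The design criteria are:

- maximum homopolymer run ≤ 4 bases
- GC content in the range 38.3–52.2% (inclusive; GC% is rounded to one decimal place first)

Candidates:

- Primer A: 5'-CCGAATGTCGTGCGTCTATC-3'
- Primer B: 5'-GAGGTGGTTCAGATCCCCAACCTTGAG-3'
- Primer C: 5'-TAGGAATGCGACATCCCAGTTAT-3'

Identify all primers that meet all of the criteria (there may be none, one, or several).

Primer C only.

Primer A (20 nt, A=3 T=6 G=5 C=6): longest run = 2 ✓; GC 11/20 = 55.0%, outside 38.3–52.2% ✗ — fails.
Primer B (27 nt, A=6 T=6 G=8 C=7): longest run = 4 ✓; GC 15/27 = 55.6%, outside 38.3–52.2% ✗ — fails.
Primer C (23 nt, A=7 T=6 G=5 C=5): longest run = 3 ✓; GC 10/23 = 43.5% ✓ — passes.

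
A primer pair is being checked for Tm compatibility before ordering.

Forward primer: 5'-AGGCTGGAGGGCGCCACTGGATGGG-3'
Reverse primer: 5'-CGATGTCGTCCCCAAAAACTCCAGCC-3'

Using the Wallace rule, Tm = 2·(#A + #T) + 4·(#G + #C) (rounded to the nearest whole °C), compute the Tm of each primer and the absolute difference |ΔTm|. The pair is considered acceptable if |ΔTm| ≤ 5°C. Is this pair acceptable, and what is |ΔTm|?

Forward: A=4 T=3 G=13 C=5 → Tm = 2·7 + 4·18 = 86°C.
Reverse: A=7 T=4 G=4 C=11 → Tm = 2·11 + 4·15 = 82°C.
|ΔTm| = |86 − 82| = 4°C, ≤ 5°C.

|ΔTm| = 4°C; the pair is acceptable.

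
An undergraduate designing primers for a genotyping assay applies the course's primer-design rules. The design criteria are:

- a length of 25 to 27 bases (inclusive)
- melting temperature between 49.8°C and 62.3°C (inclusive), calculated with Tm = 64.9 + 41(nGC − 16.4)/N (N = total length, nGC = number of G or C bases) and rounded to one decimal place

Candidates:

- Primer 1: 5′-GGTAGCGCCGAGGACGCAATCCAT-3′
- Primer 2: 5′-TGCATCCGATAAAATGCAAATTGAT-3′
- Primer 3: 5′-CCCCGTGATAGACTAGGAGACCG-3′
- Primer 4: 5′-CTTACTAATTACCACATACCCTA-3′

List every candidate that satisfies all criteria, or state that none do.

Primer 1 (24 nt, A=6 T=3 G=8 C=7): length 24, outside 25–27 ✗; Tm = 64.9 + 41·(15 − 16.4)/24 = 62.5°C, outside 49.8–62.3°C ✗ — fails.
Primer 2 (25 nt, A=10 T=7 G=4 C=4): length 25 ✓; Tm = 64.9 + 41·(8 − 16.4)/25 = 51.1°C ✓ — passes.
Primer 3 (23 nt, A=6 T=3 G=7 C=7): length 23, outside 25–27 ✗; Tm = 64.9 + 41·(14 − 16.4)/23 = 60.6°C ✓ — fails.
Primer 4 (23 nt, A=8 T=7 G=0 C=8): length 23, outside 25–27 ✗; Tm = 64.9 + 41·(8 − 16.4)/23 = 49.9°C ✓ — fails.

Primer 2 only.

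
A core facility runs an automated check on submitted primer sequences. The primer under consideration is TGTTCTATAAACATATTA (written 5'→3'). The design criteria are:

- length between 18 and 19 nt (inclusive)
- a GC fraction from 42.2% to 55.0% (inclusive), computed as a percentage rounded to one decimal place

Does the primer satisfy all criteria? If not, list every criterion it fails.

Base counts: A=7, T=8, G=1, C=2 (length 18).
length: length 18 ✓
GC content: GC 3/18 = 16.7%, outside 42.2–55.0% ✗

Fails: GC content.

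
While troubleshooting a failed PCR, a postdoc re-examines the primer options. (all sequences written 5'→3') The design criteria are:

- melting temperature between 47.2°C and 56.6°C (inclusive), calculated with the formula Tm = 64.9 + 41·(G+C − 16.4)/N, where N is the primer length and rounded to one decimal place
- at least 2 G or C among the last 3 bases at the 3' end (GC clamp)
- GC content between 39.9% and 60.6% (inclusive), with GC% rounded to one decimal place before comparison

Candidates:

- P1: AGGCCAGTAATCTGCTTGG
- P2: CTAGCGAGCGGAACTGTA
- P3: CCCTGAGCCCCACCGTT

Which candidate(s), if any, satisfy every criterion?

P1 only.

P1 (19 nt, A=4 T=5 G=6 C=4): Tm = 64.9 + 41·(10 − 16.4)/19 = 51.1°C ✓; 3' end TGG has 2 G/C ✓; GC 10/19 = 52.6% ✓ — passes.
P2 (18 nt, A=5 T=3 G=6 C=4): Tm = 64.9 + 41·(10 − 16.4)/18 = 50.3°C ✓; 3' end GTA has 1 G/C, need ≥2 ✗; GC 10/18 = 55.6% ✓ — fails.
P3 (17 nt, A=2 T=3 G=3 C=9): Tm = 64.9 + 41·(12 − 16.4)/17 = 54.3°C ✓; 3' end GTT has 1 G/C, need ≥2 ✗; GC 12/17 = 70.6%, outside 39.9–60.6% ✗ — fails.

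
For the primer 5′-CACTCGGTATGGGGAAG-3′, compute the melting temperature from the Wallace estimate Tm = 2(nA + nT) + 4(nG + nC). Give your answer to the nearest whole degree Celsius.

54°C

Base counts: A=4, T=3, G=7, C=3 (length 17).
Tm = 2·(4+3) + 4·(7+3) = 2·7 + 4·10 = 14 + 40 = 54°C.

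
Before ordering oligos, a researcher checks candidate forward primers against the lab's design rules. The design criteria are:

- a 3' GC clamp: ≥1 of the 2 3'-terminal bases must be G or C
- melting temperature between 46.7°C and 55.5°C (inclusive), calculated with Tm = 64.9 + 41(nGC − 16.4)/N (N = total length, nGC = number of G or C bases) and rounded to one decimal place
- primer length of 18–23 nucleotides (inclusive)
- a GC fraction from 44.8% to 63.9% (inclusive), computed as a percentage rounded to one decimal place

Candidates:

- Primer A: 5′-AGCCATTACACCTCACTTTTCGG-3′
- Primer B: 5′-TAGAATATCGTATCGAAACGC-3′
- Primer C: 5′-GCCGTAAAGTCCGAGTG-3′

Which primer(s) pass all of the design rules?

Primer A only.

Primer A (23 nt, A=5 T=7 G=3 C=8): 3' end GG has 2 G/C ✓; Tm = 64.9 + 41·(11 − 16.4)/23 = 55.3°C ✓; length 23 ✓; GC 11/23 = 47.8% ✓ — passes.
Primer B (21 nt, A=8 T=5 G=4 C=4): 3' end GC has 2 G/C ✓; Tm = 64.9 + 41·(8 − 16.4)/21 = 48.5°C ✓; length 21 ✓; GC 8/21 = 38.1%, outside 44.8–63.9% ✗ — fails.
Primer C (17 nt, A=4 T=3 G=6 C=4): 3' end TG has 1 G/C ✓; Tm = 64.9 + 41·(10 − 16.4)/17 = 49.5°C ✓; length 17, outside 18–23 ✗; GC 10/17 = 58.8% ✓ — fails.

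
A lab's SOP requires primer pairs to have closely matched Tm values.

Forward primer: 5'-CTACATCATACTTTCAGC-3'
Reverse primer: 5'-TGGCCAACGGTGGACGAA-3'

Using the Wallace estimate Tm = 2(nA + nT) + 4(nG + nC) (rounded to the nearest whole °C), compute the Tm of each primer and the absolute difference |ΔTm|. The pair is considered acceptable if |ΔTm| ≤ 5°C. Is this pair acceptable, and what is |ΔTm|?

|ΔTm| = 8°C; the pair is not acceptable.

Forward: A=5 T=6 G=1 C=6 → Tm = 2·11 + 4·7 = 50°C.
Reverse: A=5 T=2 G=7 C=4 → Tm = 2·7 + 4·11 = 58°C.
|ΔTm| = |50 − 58| = 8°C, > 5°C.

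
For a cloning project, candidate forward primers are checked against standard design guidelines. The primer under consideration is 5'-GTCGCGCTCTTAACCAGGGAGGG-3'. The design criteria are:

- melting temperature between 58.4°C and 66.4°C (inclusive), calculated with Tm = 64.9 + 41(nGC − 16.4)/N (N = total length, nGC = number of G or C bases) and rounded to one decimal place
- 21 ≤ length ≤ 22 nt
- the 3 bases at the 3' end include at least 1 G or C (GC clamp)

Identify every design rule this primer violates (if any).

Base counts: A=4, T=4, G=9, C=6 (length 23).
Tm: Tm = 64.9 + 41·(15 − 16.4)/23 = 62.4°C ✓
length: length 23, outside 21–22 ✗
GC clamp: 3' end GGG has 3 G/C ✓

Fails: length.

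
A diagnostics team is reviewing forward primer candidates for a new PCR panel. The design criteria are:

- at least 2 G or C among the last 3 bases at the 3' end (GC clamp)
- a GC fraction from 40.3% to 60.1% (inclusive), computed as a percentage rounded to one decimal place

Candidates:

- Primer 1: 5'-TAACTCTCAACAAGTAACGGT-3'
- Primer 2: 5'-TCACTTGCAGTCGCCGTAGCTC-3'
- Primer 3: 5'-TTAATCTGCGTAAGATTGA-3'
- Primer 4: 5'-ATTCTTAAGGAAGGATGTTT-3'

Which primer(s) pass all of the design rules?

Primer 2 only.

Primer 1 (21 nt, A=8 T=5 G=3 C=5): 3' end GGT has 2 G/C ✓; GC 8/21 = 38.1%, outside 40.3–60.1% ✗ — fails.
Primer 2 (22 nt, A=3 T=6 G=5 C=8): 3' end CTC has 2 G/C ✓; GC 13/22 = 59.1% ✓ — passes.
Primer 3 (19 nt, A=6 T=7 G=4 C=2): 3' end TGA has 1 G/C, need ≥2 ✗; GC 6/19 = 31.6%, outside 40.3–60.1% ✗ — fails.
Primer 4 (20 nt, A=6 T=8 G=5 C=1): 3' end TTT has 0 G/C, need ≥2 ✗; GC 6/20 = 30.0%, outside 40.3–60.1% ✗ — fails.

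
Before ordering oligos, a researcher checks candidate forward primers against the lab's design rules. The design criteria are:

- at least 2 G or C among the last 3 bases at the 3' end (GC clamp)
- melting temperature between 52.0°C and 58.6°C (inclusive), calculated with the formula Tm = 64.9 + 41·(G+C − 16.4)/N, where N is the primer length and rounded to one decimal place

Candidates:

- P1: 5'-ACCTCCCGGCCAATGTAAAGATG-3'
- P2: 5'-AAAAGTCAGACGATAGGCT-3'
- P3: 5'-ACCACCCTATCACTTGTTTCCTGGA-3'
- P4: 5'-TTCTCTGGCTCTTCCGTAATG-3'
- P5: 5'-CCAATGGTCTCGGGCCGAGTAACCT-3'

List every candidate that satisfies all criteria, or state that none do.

P1 (23 nt, A=7 T=4 G=5 C=7): 3' end ATG has 1 G/C, need ≥2 ✗; Tm = 64.9 + 41·(12 − 16.4)/23 = 57.1°C ✓ — fails.
P2 (19 nt, A=8 T=3 G=5 C=3): 3' end GCT has 2 G/C ✓; Tm = 64.9 + 41·(8 − 16.4)/19 = 46.8°C, outside 52.0–58.6°C ✗ — fails.
P3 (25 nt, A=5 T=8 G=3 C=9): 3' end GGA has 2 G/C ✓; Tm = 64.9 + 41·(12 − 16.4)/25 = 57.7°C ✓ — passes.
P4 (21 nt, A=2 T=9 G=4 C=6): 3' end ATG has 1 G/C, need ≥2 ✗; Tm = 64.9 + 41·(10 − 16.4)/21 = 52.4°C ✓ — fails.
P5 (25 nt, A=5 T=5 G=7 C=8): 3' end CCT has 2 G/C ✓; Tm = 64.9 + 41·(15 − 16.4)/25 = 62.6°C, outside 52.0–58.6°C ✗ — fails.

P3 only.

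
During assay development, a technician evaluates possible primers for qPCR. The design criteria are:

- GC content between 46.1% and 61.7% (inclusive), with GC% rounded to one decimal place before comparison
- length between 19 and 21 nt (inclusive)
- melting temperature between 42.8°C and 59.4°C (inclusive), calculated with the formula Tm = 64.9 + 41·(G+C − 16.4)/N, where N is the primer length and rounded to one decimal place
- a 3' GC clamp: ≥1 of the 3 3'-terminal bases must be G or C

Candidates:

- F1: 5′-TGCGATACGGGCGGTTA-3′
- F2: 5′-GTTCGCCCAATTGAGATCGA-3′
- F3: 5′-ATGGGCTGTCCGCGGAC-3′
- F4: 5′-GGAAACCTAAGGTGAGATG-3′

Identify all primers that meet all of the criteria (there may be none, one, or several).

F1 (17 nt, A=3 T=4 G=7 C=3): GC 10/17 = 58.8% ✓; length 17, outside 19–21 ✗; Tm = 64.9 + 41·(10 − 16.4)/17 = 49.5°C ✓; 3' end TTA has 0 G/C, need ≥1 ✗ — fails.
F2 (20 nt, A=5 T=5 G=5 C=5): GC 10/20 = 50.0% ✓; length 20 ✓; Tm = 64.9 + 41·(10 − 16.4)/20 = 51.8°C ✓; 3' end CGA has 2 G/C ✓ — passes.
F3 (17 nt, A=2 T=3 G=7 C=5): GC 12/17 = 70.6%, outside 46.1–61.7% ✗; length 17, outside 19–21 ✗; Tm = 64.9 + 41·(12 − 16.4)/17 = 54.3°C ✓; 3' end GAC has 2 G/C ✓ — fails.
F4 (19 nt, A=7 T=3 G=7 C=2): GC 9/19 = 47.4% ✓; length 19 ✓; Tm = 64.9 + 41·(9 − 16.4)/19 = 48.9°C ✓; 3' end ATG has 1 G/C ✓ — passes.

F2 and F4.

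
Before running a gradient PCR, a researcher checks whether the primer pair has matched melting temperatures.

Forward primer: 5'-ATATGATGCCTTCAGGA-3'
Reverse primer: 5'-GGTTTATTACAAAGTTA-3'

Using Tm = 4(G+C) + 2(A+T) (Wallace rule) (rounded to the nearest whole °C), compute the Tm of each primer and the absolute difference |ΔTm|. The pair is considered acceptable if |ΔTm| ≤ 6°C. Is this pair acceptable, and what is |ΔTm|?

Forward: A=5 T=5 G=4 C=3 → Tm = 2·10 + 4·7 = 48°C.
Reverse: A=6 T=7 G=3 C=1 → Tm = 2·13 + 4·4 = 42°C.
|ΔTm| = |48 − 42| = 6°C, ≤ 6°C.

|ΔTm| = 6°C; the pair is acceptable.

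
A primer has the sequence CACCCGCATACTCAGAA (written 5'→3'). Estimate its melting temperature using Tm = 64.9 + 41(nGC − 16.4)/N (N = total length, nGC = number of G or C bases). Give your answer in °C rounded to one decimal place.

Base counts: A=6, T=2, G=2, C=7; G+C = 9, N = 17.
Tm = 64.9 + 41·(9 − 16.4)/17 = 64.9 + -303.40/17 = 47.1°C.

47.1°C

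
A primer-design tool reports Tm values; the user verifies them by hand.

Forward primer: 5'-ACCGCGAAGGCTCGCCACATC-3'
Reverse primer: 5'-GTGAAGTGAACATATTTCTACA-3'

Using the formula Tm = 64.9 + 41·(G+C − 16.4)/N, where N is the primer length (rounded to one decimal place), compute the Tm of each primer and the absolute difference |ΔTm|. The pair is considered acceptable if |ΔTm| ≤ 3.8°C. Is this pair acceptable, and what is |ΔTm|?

Forward: G+C = 14, N = 21 → Tm = 64.9 + 41·(14 − 16.4)/21 = 60.2°C.
Reverse: G+C = 7, N = 22 → Tm = 64.9 + 41·(7 − 16.4)/22 = 47.4°C.
|ΔTm| = |60.2 − 47.4| = 12.8°C, > 3.8°C.

|ΔTm| = 12.8°C; the pair is not acceptable.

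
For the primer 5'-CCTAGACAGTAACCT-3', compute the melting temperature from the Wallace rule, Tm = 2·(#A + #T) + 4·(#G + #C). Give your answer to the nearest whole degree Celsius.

Base counts: A=5, T=3, G=2, C=5 (length 15).
Tm = 2·(5+3) + 4·(2+5) = 2·8 + 4·7 = 16 + 28 = 44°C.

44°C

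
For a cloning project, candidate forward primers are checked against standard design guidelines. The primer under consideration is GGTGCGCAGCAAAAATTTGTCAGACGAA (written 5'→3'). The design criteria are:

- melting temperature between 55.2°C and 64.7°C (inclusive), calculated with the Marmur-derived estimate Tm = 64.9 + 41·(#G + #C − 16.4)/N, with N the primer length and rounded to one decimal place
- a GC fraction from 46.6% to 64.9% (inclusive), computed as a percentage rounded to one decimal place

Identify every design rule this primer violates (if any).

Fails: GC content.

Base counts: A=10, T=5, G=8, C=5 (length 28).
Tm: Tm = 64.9 + 41·(13 − 16.4)/28 = 59.9°C ✓
GC content: GC 13/28 = 46.4%, outside 46.6–64.9% ✗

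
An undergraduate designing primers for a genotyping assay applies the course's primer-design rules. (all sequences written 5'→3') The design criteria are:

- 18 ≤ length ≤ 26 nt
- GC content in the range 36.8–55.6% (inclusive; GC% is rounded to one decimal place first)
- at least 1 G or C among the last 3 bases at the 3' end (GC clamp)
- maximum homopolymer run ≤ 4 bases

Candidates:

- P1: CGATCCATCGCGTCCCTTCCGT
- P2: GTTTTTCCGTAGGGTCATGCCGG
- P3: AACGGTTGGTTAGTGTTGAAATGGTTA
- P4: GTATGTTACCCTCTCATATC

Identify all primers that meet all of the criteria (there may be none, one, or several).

P4 only.

P1 (22 nt, A=2 T=6 G=4 C=10): length 22 ✓; GC 14/22 = 63.6%, outside 36.8–55.6% ✗; 3' end CGT has 2 G/C ✓; longest run = 3 ✓ — fails.
P2 (23 nt, A=2 T=8 G=8 C=5): length 23 ✓; GC 13/23 = 56.5%, outside 36.8–55.6% ✗; 3' end CGG has 3 G/C ✓; longest run = 5, exceeds 4 ✗ — fails.
P3 (27 nt, A=7 T=10 G=9 C=1): length 27, outside 18–26 ✗; GC 10/27 = 37.0% ✓; 3' end TTA has 0 G/C, need ≥1 ✗; longest run = 3 ✓ — fails.
P4 (20 nt, A=4 T=8 G=2 C=6): length 20 ✓; GC 8/20 = 40.0% ✓; 3' end ATC has 1 G/C ✓; longest run = 3 ✓ — passes.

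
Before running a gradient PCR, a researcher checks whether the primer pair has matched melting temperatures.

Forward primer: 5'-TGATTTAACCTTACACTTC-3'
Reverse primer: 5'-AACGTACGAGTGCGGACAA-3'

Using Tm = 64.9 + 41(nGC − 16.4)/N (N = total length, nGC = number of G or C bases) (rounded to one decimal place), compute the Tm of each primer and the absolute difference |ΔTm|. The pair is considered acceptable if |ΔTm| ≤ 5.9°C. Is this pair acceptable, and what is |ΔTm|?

|ΔTm| = 8.6°C; the pair is not acceptable.

Forward: G+C = 6, N = 19 → Tm = 64.9 + 41·(6 − 16.4)/19 = 42.5°C.
Reverse: G+C = 10, N = 19 → Tm = 64.9 + 41·(10 − 16.4)/19 = 51.1°C.
|ΔTm| = |42.5 − 51.1| = 8.6°C, > 5.9°C.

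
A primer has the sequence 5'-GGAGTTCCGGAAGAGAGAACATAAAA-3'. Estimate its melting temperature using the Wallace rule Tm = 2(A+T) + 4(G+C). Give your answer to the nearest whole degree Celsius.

Base counts: A=12, T=3, G=8, C=3 (length 26).
Tm = 2·(12+3) + 4·(8+3) = 2·15 + 4·11 = 30 + 44 = 74°C.

74°C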